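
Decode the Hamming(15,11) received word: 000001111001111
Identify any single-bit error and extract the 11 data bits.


Syndrome = 0: no error detected

Data: 00111001111 (no errors)


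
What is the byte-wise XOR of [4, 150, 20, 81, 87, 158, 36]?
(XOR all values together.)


XOR chain: 4 ^ 150 ^ 20 ^ 81 ^ 87 ^ 158 ^ 36 = 58

58


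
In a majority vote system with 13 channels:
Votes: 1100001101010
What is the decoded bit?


Ones: 6 out of 13
Threshold: 7

0 (6/13 voted 1)


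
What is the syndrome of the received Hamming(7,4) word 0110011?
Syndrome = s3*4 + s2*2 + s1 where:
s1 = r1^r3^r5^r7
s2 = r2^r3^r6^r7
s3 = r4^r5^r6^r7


s1=0, s2=0, s3=0

Syndrome = 0 (no error)


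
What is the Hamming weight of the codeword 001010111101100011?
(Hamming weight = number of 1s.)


Counting 1s in 001010111101100011

10


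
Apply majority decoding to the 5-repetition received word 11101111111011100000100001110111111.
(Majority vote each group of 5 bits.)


Groups: 11101, 11111, 10111, 00000, 10000, 11101, 11111
Majority votes: 1110011

1110011


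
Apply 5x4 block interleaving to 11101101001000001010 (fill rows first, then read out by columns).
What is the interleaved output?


Matrix:
  1110
  1101
  0010
  0000
  1010
Read columns: 11001110001010101000

11001110001010101000


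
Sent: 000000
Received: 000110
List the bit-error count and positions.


XOR: 000110

2 error(s) at position(s): 3, 4


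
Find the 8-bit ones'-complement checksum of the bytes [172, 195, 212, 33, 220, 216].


Sum = 1048 mod 256 = 24
Complement = 231

231


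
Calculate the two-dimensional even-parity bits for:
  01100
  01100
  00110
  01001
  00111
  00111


Row parities: 000011
Column parities: 01111

Row P: 000011, Col P: 01111, Corner: 0


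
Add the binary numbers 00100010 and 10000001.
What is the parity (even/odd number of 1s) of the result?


00100010 = 34
10000001 = 129
Sum = 163 = 10100011
1s count = 4

even parity (4 ones in 10100011)


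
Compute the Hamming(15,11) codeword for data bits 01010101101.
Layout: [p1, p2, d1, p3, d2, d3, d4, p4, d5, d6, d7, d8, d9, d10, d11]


Parity bits: p1=0, p2=1, p3=1, p4=0

010110100101101


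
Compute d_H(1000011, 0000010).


XOR: 1000001
Count of 1s: 2

2


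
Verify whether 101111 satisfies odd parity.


Number of 1s: 5

Yes, parity is correct (5 ones)


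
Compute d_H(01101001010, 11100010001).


XOR: 10001011011
Count of 1s: 6

6


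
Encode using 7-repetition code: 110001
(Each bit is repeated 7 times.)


Each bit -> 7 copies

111111111111110000000000000000000001111111


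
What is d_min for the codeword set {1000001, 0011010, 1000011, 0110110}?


Comparing all pairs, minimum distance: 1
Can detect 0 errors, correct 0 errors

1


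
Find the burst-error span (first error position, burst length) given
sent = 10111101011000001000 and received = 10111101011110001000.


XOR: 00000000000110000000

Burst at position 11, length 2


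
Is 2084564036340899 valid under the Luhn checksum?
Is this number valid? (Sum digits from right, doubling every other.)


Luhn sum = 78
78 mod 10 = 8

Invalid (Luhn sum mod 10 = 8)


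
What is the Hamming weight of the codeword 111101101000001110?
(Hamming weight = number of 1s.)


Counting 1s in 111101101000001110

10


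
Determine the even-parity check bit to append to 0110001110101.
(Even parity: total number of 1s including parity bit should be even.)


Number of 1s in data: 7
Parity bit: 1

1


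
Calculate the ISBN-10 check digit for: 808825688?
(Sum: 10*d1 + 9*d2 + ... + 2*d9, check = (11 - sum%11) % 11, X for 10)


Weighted sum: 301
301 mod 11 = 4

Check digit: 7


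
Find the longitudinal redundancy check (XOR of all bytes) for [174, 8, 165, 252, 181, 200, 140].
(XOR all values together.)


XOR chain: 174 ^ 8 ^ 165 ^ 252 ^ 181 ^ 200 ^ 140 = 14

14


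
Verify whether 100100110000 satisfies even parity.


Number of 1s: 4

Yes, parity is correct (4 ones)


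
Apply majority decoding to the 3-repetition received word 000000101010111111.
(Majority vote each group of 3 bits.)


Groups: 000, 000, 101, 010, 111, 111
Majority votes: 001011

001011


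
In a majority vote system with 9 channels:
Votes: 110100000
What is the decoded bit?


Ones: 3 out of 9
Threshold: 5

0 (3/9 voted 1)


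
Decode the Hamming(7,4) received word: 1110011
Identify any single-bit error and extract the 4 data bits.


Syndrome = 1: error at position 1

Data: 1011 (corrected bit 1)


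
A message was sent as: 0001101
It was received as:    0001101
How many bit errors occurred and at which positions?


XOR: 0000000

0 errors (received matches sent)


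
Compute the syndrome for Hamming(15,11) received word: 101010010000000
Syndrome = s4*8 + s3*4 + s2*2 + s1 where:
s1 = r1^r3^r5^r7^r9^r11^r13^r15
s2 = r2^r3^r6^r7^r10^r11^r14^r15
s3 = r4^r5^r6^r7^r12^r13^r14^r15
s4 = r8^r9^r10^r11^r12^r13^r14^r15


s1=1, s2=1, s3=1, s4=1

Syndrome = 15 (error at position 15)


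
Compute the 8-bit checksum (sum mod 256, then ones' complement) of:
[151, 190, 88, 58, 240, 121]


Sum = 848 mod 256 = 80
Complement = 175

175


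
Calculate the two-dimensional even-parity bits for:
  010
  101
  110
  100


Row parities: 1001
Column parities: 101

Row P: 1001, Col P: 101, Corner: 0


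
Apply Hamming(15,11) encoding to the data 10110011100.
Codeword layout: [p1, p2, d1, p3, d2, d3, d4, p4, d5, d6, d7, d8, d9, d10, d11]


Parity bits: p1=0, p2=0, p3=0, p4=1

001001110011100


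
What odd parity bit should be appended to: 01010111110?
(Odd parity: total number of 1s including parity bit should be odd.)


Number of 1s in data: 7
Parity bit: 0

0


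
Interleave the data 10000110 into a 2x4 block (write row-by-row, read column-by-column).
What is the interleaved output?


Matrix:
  1000
  0110
Read columns: 10010100

10010100


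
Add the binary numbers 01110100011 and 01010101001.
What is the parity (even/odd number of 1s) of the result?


01110100011 = 931
01010101001 = 681
Sum = 1612 = 11001001100
1s count = 5

odd parity (5 ones in 11001001100)


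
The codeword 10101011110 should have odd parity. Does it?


Number of 1s: 7

Yes, parity is correct (7 ones)


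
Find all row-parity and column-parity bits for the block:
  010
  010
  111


Row parities: 111
Column parities: 111

Row P: 111, Col P: 111, Corner: 1


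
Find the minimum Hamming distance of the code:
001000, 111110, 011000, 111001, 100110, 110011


Comparing all pairs, minimum distance: 1
Can detect 0 errors, correct 0 errors

1


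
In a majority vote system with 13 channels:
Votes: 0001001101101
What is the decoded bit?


Ones: 6 out of 13
Threshold: 7

0 (6/13 voted 1)


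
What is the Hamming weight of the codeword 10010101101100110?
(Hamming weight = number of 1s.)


Counting 1s in 10010101101100110

9


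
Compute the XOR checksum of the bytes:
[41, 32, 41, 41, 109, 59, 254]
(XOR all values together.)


XOR chain: 41 ^ 32 ^ 41 ^ 41 ^ 109 ^ 59 ^ 254 = 161

161


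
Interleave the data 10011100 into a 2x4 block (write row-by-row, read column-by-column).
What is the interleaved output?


Matrix:
  1001
  1100
Read columns: 11010010

11010010


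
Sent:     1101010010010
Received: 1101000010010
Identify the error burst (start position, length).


XOR: 0000010000000

Burst at position 5, length 1


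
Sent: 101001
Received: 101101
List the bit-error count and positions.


XOR: 000100

1 error(s) at position(s): 3


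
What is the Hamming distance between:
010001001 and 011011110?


XOR: 001010111
Count of 1s: 5

5


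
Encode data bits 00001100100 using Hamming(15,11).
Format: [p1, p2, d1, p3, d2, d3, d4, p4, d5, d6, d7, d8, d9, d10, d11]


Parity bits: p1=0, p2=1, p3=1, p4=1

010100011100100


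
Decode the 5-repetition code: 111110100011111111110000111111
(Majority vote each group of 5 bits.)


Groups: 11111, 01000, 11111, 11111, 00001, 11111
Majority votes: 101101

101101


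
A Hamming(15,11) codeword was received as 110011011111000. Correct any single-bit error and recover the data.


Syndrome = 12: error at position 12

Data: 01101110000 (corrected bit 12)


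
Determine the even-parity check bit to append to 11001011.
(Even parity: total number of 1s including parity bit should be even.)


Number of 1s in data: 5
Parity bit: 1

1


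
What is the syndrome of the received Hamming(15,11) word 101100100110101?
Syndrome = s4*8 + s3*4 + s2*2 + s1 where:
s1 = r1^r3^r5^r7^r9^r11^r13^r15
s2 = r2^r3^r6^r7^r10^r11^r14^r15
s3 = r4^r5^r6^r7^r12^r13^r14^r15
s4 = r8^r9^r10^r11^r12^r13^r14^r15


s1=0, s2=1, s3=0, s4=0

Syndrome = 2 (error at position 2)


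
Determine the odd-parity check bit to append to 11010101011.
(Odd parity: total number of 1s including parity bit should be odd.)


Number of 1s in data: 7
Parity bit: 0

0


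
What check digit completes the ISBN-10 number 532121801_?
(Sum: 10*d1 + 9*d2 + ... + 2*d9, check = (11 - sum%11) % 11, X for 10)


Weighted sum: 151
151 mod 11 = 8

Check digit: 3


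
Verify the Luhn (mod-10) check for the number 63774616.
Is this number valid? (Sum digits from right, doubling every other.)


Luhn sum = 40
40 mod 10 = 0

Valid (Luhn sum mod 10 = 0)


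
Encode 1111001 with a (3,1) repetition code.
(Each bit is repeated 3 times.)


Each bit -> 3 copies

111111111111000000111


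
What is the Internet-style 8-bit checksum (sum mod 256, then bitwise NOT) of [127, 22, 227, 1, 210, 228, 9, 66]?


Sum = 890 mod 256 = 122
Complement = 133

133


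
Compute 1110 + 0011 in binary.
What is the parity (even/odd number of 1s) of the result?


1110 = 14
0011 = 3
Sum = 17 = 10001
1s count = 2

even parity (2 ones in 10001)


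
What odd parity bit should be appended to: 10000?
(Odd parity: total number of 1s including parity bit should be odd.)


Number of 1s in data: 1
Parity bit: 0

0


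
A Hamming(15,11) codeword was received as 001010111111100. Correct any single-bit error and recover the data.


Syndrome = 0: no error detected

Data: 11011111100 (no errors)


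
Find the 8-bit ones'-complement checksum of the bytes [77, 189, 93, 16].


Sum = 375 mod 256 = 119
Complement = 136

136


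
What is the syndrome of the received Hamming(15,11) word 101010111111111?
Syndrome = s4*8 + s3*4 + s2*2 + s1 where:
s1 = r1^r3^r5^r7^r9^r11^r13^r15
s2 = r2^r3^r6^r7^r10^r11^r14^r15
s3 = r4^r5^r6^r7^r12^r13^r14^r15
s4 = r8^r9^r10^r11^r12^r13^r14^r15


s1=0, s2=0, s3=0, s4=0

Syndrome = 0 (no error)


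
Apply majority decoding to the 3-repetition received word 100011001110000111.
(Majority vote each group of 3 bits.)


Groups: 100, 011, 001, 110, 000, 111
Majority votes: 010101

010101


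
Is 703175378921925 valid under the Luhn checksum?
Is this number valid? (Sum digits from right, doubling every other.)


Luhn sum = 67
67 mod 10 = 7

Invalid (Luhn sum mod 10 = 7)


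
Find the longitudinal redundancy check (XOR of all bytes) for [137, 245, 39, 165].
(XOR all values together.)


XOR chain: 137 ^ 245 ^ 39 ^ 165 = 254

254


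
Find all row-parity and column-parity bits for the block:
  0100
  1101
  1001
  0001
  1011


Row parities: 11011
Column parities: 1010

Row P: 11011, Col P: 1010, Corner: 0


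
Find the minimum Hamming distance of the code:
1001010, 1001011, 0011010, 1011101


Comparing all pairs, minimum distance: 1
Can detect 0 errors, correct 0 errors

1


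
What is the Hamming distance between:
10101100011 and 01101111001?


XOR: 11000011010
Count of 1s: 5

5


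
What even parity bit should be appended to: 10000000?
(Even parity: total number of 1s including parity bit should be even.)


Number of 1s in data: 1
Parity bit: 1

1


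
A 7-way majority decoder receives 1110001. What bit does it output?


Ones: 4 out of 7
Threshold: 4

1 (4/7 voted 1)


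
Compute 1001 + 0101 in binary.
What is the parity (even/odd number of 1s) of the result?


1001 = 9
0101 = 5
Sum = 14 = 1110
1s count = 3

odd parity (3 ones in 1110)


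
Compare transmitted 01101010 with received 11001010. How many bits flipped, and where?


XOR: 10100000

2 error(s) at position(s): 0, 2


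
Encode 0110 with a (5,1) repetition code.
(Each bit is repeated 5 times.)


Each bit -> 5 copies

00000111111111100000


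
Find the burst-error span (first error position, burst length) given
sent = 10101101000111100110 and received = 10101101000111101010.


XOR: 00000000000000001100

Burst at position 16, length 2


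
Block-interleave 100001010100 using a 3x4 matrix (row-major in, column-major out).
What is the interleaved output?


Matrix:
  1000
  0101
  0100
Read columns: 100011000010

100011000010


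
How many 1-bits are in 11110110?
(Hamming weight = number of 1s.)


Counting 1s in 11110110

6


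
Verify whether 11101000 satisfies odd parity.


Number of 1s: 4

No, parity error (4 ones)


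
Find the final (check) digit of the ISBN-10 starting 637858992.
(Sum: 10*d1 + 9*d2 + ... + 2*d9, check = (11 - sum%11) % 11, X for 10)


Weighted sum: 336
336 mod 11 = 6

Check digit: 5


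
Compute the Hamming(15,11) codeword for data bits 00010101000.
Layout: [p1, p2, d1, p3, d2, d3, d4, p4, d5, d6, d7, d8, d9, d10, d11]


Parity bits: p1=1, p2=0, p3=0, p4=0

100000100101000


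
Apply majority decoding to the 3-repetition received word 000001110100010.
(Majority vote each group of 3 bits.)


Groups: 000, 001, 110, 100, 010
Majority votes: 00100

00100


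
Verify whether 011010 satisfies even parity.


Number of 1s: 3

No, parity error (3 ones)


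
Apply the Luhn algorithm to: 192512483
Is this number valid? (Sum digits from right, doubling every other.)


Luhn sum = 32
32 mod 10 = 2

Invalid (Luhn sum mod 10 = 2)


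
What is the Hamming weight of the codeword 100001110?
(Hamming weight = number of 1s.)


Counting 1s in 100001110

4


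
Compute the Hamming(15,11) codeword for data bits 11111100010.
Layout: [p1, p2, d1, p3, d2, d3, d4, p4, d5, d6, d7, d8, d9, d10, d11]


Parity bits: p1=0, p2=1, p3=0, p4=1

011011111100010


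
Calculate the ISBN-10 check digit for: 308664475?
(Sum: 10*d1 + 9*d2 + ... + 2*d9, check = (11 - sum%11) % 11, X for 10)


Weighted sum: 239
239 mod 11 = 8

Check digit: 3


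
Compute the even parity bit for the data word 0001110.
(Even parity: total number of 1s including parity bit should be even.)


Number of 1s in data: 3
Parity bit: 1

1


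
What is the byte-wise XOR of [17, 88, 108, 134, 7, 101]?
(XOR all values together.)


XOR chain: 17 ^ 88 ^ 108 ^ 134 ^ 7 ^ 101 = 193

193


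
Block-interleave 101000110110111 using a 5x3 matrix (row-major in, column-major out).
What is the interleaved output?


Matrix:
  101
  000
  110
  110
  111
Read columns: 101110011110001

101110011110001


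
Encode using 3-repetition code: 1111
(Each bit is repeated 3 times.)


Each bit -> 3 copies

111111111111


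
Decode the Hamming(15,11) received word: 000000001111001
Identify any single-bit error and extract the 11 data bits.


Syndrome = 11: error at position 11

Data: 00001101001 (corrected bit 11)


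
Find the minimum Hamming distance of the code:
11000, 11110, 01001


Comparing all pairs, minimum distance: 2
Can detect 1 errors, correct 0 errors

2


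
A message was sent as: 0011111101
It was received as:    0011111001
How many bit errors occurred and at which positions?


XOR: 0000000100

1 error(s) at position(s): 7


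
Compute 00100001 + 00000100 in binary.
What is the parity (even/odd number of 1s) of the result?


00100001 = 33
00000100 = 4
Sum = 37 = 100101
1s count = 3

odd parity (3 ones in 100101)


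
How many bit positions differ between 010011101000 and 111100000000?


XOR: 101111101000
Count of 1s: 7

7


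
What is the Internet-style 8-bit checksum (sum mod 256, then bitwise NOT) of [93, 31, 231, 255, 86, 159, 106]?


Sum = 961 mod 256 = 193
Complement = 62

62


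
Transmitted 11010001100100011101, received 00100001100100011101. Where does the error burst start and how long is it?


XOR: 11110000000000000000

Burst at position 0, length 4


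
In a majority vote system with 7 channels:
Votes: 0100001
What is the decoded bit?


Ones: 2 out of 7
Threshold: 4

0 (2/7 voted 1)


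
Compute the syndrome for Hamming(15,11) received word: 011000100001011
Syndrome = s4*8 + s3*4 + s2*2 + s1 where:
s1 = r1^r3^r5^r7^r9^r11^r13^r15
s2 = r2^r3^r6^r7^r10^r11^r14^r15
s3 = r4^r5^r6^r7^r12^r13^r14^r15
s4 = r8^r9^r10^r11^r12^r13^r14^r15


s1=1, s2=1, s3=0, s4=1

Syndrome = 11 (error at position 11)


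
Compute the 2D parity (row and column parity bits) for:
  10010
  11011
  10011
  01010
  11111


Row parities: 00101
Column parities: 01111

Row P: 00101, Col P: 01111, Corner: 0


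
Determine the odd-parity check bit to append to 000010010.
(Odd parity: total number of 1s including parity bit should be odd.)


Number of 1s in data: 2
Parity bit: 1

1


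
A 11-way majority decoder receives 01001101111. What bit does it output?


Ones: 7 out of 11
Threshold: 6

1 (7/11 voted 1)


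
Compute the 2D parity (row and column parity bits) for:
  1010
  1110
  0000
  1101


Row parities: 0101
Column parities: 1001

Row P: 0101, Col P: 1001, Corner: 0


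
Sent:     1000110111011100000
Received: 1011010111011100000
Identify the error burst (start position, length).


XOR: 0011100000000000000

Burst at position 2, length 3


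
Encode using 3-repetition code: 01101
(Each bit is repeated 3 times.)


Each bit -> 3 copies

000111111000111


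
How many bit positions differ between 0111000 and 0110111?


XOR: 0001111
Count of 1s: 4

4


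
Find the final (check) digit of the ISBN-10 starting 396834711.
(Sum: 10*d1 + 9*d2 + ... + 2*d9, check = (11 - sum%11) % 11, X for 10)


Weighted sum: 286
286 mod 11 = 0

Check digit: 0


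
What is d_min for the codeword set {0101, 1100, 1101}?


Comparing all pairs, minimum distance: 1
Can detect 0 errors, correct 0 errors

1


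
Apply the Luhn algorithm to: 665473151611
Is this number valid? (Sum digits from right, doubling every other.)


Luhn sum = 40
40 mod 10 = 0

Valid (Luhn sum mod 10 = 0)


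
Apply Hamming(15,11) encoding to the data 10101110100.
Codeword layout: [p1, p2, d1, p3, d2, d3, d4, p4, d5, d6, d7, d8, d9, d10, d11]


Parity bits: p1=0, p2=0, p3=0, p4=0

001001001110100


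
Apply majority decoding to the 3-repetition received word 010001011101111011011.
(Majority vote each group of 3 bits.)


Groups: 010, 001, 011, 101, 111, 011, 011
Majority votes: 0011111

0011111


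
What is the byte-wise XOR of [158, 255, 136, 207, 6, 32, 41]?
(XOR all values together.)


XOR chain: 158 ^ 255 ^ 136 ^ 207 ^ 6 ^ 32 ^ 41 = 41

41


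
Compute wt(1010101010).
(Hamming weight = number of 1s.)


Counting 1s in 1010101010

5


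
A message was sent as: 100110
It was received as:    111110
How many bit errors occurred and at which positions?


XOR: 011000

2 error(s) at position(s): 1, 2


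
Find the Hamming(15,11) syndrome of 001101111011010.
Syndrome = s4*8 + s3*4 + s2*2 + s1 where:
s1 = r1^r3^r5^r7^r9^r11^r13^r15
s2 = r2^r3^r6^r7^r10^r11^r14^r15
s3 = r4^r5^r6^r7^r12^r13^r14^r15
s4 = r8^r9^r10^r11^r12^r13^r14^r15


s1=0, s2=1, s3=1, s4=1

Syndrome = 14 (error at position 14)


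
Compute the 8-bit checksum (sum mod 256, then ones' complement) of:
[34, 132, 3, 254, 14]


Sum = 437 mod 256 = 181
Complement = 74

74


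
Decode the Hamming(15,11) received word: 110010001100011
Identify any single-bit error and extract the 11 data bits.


Syndrome = 4: error at position 4

Data: 01001100011 (corrected bit 4)


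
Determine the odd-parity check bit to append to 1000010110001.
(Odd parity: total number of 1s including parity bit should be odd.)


Number of 1s in data: 5
Parity bit: 0

0


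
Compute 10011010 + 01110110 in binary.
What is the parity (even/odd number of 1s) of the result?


10011010 = 154
01110110 = 118
Sum = 272 = 100010000
1s count = 2

even parity (2 ones in 100010000)


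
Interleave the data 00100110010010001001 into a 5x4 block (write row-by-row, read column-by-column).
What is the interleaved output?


Matrix:
  0010
  0110
  0100
  1000
  1001
Read columns: 00011011001100000001

00011011001100000001


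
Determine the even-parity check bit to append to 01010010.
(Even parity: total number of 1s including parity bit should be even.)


Number of 1s in data: 3
Parity bit: 1

1


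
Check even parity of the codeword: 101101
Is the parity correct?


Number of 1s: 4

Yes, parity is correct (4 ones)


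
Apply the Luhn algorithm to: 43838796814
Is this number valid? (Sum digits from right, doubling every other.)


Luhn sum = 63
63 mod 10 = 3

Invalid (Luhn sum mod 10 = 3)


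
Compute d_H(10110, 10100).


XOR: 00010
Count of 1s: 1

1


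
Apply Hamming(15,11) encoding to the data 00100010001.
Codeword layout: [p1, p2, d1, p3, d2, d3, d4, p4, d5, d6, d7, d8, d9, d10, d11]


Parity bits: p1=0, p2=1, p3=0, p4=0

010001000010001


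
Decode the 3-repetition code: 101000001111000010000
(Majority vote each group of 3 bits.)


Groups: 101, 000, 001, 111, 000, 010, 000
Majority votes: 1001000

1001000


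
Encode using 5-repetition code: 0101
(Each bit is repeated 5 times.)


Each bit -> 5 copies

00000111110000011111


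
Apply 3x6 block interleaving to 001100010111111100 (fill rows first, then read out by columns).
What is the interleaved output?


Matrix:
  001100
  010111
  111100
Read columns: 001011101111010010

001011101111010010


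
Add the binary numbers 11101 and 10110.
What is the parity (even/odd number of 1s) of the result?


11101 = 29
10110 = 22
Sum = 51 = 110011
1s count = 4

even parity (4 ones in 110011)


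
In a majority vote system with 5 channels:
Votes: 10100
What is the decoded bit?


Ones: 2 out of 5
Threshold: 3

0 (2/5 voted 1)


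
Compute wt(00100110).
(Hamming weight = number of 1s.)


Counting 1s in 00100110

3


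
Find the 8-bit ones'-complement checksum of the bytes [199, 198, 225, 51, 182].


Sum = 855 mod 256 = 87
Complement = 168

168


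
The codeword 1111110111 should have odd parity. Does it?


Number of 1s: 9

Yes, parity is correct (9 ones)


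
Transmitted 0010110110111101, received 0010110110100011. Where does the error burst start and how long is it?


XOR: 0000000000011110

Burst at position 11, length 4


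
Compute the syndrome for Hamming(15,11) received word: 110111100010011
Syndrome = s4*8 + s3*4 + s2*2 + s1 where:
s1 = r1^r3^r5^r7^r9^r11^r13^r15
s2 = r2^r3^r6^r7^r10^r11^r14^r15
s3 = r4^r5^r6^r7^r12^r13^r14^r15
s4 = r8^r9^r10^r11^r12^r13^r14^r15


s1=1, s2=0, s3=0, s4=1

Syndrome = 9 (error at position 9)


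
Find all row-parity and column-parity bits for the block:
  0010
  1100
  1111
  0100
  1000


Row parities: 10011
Column parities: 1101

Row P: 10011, Col P: 1101, Corner: 1


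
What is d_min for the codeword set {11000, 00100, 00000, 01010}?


Comparing all pairs, minimum distance: 1
Can detect 0 errors, correct 0 errors

1


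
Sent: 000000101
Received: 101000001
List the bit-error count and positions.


XOR: 101000100

3 error(s) at position(s): 0, 2, 6


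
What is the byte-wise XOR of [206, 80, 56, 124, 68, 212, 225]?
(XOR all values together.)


XOR chain: 206 ^ 80 ^ 56 ^ 124 ^ 68 ^ 212 ^ 225 = 171

171


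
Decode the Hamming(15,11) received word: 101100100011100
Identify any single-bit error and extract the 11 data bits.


Syndrome = 11: error at position 11

Data: 10010001100 (corrected bit 11)


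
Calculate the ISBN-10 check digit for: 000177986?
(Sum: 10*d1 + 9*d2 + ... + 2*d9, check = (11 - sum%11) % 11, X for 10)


Weighted sum: 156
156 mod 11 = 2

Check digit: 9


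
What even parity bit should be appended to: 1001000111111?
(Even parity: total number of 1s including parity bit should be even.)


Number of 1s in data: 8
Parity bit: 0

0


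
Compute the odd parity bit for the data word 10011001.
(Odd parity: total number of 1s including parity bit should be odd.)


Number of 1s in data: 4
Parity bit: 1

1


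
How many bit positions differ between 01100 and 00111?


XOR: 01011
Count of 1s: 3

3


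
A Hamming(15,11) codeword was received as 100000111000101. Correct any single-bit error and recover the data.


Syndrome = 5: error at position 5

Data: 01011000101 (corrected bit 5)


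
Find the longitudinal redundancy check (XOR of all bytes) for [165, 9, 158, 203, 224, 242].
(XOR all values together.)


XOR chain: 165 ^ 9 ^ 158 ^ 203 ^ 224 ^ 242 = 235

235


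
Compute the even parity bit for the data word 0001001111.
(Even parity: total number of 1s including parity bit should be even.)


Number of 1s in data: 5
Parity bit: 1

1


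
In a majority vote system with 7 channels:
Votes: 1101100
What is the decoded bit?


Ones: 4 out of 7
Threshold: 4

1 (4/7 voted 1)


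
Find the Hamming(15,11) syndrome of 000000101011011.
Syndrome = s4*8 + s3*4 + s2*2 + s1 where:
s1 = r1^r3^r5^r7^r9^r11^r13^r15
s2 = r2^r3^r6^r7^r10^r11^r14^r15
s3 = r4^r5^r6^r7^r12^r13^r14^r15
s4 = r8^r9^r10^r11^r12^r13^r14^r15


s1=0, s2=0, s3=0, s4=1

Syndrome = 8 (error at position 8)


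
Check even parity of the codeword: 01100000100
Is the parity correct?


Number of 1s: 3

No, parity error (3 ones)


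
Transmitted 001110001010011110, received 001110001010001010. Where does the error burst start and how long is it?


XOR: 000000000000010100

Burst at position 13, length 3


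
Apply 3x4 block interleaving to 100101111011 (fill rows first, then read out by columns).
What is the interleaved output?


Matrix:
  1001
  0111
  1011
Read columns: 101010011111

101010011111


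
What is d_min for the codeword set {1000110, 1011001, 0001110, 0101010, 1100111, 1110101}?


Comparing all pairs, minimum distance: 2
Can detect 1 errors, correct 0 errors

2


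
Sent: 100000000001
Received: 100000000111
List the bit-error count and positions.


XOR: 000000000110

2 error(s) at position(s): 9, 10


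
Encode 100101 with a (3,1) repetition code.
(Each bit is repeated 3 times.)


Each bit -> 3 copies

111000000111000111


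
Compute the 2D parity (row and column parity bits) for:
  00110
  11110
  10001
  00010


Row parities: 0001
Column parities: 01011

Row P: 0001, Col P: 01011, Corner: 1


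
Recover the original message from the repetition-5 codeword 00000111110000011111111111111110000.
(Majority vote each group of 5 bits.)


Groups: 00000, 11111, 00000, 11111, 11111, 11111, 10000
Majority votes: 0101110

0101110


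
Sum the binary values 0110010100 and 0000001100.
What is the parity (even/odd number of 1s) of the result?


0110010100 = 404
0000001100 = 12
Sum = 416 = 110100000
1s count = 3

odd parity (3 ones in 110100000)


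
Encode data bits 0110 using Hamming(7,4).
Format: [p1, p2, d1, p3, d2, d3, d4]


Parity bits: p1=1, p2=1, p3=0

1100110


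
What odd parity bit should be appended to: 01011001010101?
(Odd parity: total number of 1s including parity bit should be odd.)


Number of 1s in data: 7
Parity bit: 0

0


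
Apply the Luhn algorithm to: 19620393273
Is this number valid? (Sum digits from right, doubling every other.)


Luhn sum = 51
51 mod 10 = 1

Invalid (Luhn sum mod 10 = 1)


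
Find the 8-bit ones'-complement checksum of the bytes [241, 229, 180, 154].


Sum = 804 mod 256 = 36
Complement = 219

219


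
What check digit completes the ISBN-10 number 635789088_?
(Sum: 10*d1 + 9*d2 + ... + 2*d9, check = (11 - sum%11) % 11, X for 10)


Weighted sum: 309
309 mod 11 = 1

Check digit: X


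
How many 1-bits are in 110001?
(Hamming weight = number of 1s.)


Counting 1s in 110001

3


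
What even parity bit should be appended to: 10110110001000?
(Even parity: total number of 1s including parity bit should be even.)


Number of 1s in data: 6
Parity bit: 0

0


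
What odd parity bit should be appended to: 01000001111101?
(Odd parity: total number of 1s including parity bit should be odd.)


Number of 1s in data: 7
Parity bit: 0

0


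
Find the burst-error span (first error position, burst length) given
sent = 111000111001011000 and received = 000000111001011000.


XOR: 111000000000000000

Burst at position 0, length 3


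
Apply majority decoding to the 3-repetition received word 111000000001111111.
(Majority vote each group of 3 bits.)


Groups: 111, 000, 000, 001, 111, 111
Majority votes: 100011

100011


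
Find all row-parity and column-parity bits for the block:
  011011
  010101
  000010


Row parities: 011
Column parities: 001100

Row P: 011, Col P: 001100, Corner: 0


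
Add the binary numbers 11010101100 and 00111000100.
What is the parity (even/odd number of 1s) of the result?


11010101100 = 1708
00111000100 = 452
Sum = 2160 = 100001110000
1s count = 4

even parity (4 ones in 100001110000)


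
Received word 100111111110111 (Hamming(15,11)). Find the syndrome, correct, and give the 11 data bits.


Syndrome = 13: error at position 13

Data: 01111110011 (corrected bit 13)


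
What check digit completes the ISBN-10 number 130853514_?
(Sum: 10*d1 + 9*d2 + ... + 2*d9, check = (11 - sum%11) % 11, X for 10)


Weighted sum: 169
169 mod 11 = 4

Check digit: 7


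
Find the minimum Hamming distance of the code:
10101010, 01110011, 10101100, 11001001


Comparing all pairs, minimum distance: 2
Can detect 1 errors, correct 0 errors

2


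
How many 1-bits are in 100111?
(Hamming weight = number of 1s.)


Counting 1s in 100111

4


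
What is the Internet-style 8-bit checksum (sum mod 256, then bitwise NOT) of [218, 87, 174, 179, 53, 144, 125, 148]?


Sum = 1128 mod 256 = 104
Complement = 151

151


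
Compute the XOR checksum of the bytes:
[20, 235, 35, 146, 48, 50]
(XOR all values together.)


XOR chain: 20 ^ 235 ^ 35 ^ 146 ^ 48 ^ 50 = 76

76


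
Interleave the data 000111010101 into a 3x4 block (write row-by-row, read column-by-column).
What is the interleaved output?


Matrix:
  0001
  1101
  0101
Read columns: 010011000111

010011000111


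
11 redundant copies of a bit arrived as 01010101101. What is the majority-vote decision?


Ones: 6 out of 11
Threshold: 6

1 (6/11 voted 1)


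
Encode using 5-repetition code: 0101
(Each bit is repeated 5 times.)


Each bit -> 5 copies

00000111110000011111


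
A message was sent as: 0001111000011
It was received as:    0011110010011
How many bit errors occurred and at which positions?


XOR: 0010001010000

3 error(s) at position(s): 2, 6, 8


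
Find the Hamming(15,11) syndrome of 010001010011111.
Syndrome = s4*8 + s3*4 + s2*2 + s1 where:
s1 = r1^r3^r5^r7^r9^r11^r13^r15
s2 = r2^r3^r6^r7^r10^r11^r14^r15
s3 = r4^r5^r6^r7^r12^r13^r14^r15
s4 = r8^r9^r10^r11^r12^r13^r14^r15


s1=1, s2=1, s3=1, s4=0

Syndrome = 7 (error at position 7)


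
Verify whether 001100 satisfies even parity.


Number of 1s: 2

Yes, parity is correct (2 ones)


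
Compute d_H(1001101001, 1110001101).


XOR: 0111100100
Count of 1s: 5

5


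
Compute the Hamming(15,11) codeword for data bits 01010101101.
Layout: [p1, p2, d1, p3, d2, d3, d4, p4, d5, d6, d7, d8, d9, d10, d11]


Parity bits: p1=0, p2=1, p3=1, p4=0

010110100101101


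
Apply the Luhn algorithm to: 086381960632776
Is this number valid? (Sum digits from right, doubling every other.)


Luhn sum = 69
69 mod 10 = 9

Invalid (Luhn sum mod 10 = 9)


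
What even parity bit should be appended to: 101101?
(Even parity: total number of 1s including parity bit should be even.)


Number of 1s in data: 4
Parity bit: 0

0


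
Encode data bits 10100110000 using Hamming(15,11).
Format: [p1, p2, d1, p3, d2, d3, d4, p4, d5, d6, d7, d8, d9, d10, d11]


Parity bits: p1=0, p2=0, p3=1, p4=0

001101000110000


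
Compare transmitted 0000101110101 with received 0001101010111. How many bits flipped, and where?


XOR: 0001000100010

3 error(s) at position(s): 3, 7, 11


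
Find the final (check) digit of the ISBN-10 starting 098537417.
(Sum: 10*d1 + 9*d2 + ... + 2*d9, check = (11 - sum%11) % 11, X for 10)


Weighted sum: 266
266 mod 11 = 2

Check digit: 9


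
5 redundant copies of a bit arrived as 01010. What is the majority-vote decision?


Ones: 2 out of 5
Threshold: 3

0 (2/5 voted 1)


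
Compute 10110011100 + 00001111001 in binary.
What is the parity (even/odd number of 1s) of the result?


10110011100 = 1436
00001111001 = 121
Sum = 1557 = 11000010101
1s count = 5

odd parity (5 ones in 11000010101)


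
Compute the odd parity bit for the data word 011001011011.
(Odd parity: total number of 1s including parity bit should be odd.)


Number of 1s in data: 7
Parity bit: 0

0


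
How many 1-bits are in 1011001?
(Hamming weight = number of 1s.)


Counting 1s in 1011001

4


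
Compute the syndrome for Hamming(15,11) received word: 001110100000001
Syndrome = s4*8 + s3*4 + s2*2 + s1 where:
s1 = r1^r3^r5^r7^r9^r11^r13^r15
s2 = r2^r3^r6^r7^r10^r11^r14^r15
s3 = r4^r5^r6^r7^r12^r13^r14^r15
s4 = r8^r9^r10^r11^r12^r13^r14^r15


s1=0, s2=1, s3=0, s4=1

Syndrome = 10 (error at position 10)


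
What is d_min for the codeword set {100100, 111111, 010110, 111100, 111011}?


Comparing all pairs, minimum distance: 1
Can detect 0 errors, correct 0 errors

1


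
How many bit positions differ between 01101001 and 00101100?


XOR: 01000101
Count of 1s: 3

3


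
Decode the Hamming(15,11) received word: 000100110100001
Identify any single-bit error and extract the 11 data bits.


Syndrome = 14: error at position 14

Data: 00010100011 (corrected bit 14)


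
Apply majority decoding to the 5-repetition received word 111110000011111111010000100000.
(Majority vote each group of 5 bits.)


Groups: 11111, 00000, 11111, 11101, 00001, 00000
Majority votes: 101100

101100


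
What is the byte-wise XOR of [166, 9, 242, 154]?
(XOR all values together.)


XOR chain: 166 ^ 9 ^ 242 ^ 154 = 199

199


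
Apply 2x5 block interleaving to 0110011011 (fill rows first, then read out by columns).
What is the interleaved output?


Matrix:
  01100
  11011
Read columns: 0111100101

0111100101


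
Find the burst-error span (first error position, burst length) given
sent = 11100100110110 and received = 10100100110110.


XOR: 01000000000000

Burst at position 1, length 1


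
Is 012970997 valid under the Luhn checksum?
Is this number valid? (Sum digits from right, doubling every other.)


Luhn sum = 45
45 mod 10 = 5

Invalid (Luhn sum mod 10 = 5)


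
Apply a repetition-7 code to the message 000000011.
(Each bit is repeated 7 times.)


Each bit -> 7 copies

000000000000000000000000000000000000000000000000011111111111111


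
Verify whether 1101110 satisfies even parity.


Number of 1s: 5

No, parity error (5 ones)


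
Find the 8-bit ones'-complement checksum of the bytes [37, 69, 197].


Sum = 303 mod 256 = 47
Complement = 208

208


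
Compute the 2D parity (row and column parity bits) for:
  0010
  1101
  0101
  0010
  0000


Row parities: 11010
Column parities: 1000

Row P: 11010, Col P: 1000, Corner: 1


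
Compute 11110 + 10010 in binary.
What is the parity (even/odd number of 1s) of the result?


11110 = 30
10010 = 18
Sum = 48 = 110000
1s count = 2

even parity (2 ones in 110000)


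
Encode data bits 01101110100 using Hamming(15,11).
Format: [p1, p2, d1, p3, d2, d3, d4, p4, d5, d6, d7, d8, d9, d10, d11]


Parity bits: p1=0, p2=1, p3=1, p4=0

010111001110100


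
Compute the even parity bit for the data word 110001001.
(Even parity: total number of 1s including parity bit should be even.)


Number of 1s in data: 4
Parity bit: 0

0


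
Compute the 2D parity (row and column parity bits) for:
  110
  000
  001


Row parities: 001
Column parities: 111

Row P: 001, Col P: 111, Corner: 1


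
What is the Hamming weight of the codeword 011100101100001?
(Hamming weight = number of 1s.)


Counting 1s in 011100101100001

7


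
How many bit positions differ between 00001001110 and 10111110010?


XOR: 10110111100
Count of 1s: 7

7


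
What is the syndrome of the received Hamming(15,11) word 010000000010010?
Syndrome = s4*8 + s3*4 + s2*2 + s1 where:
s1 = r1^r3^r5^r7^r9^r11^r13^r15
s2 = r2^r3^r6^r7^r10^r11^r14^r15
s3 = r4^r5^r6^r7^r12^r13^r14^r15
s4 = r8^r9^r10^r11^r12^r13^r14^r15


s1=1, s2=1, s3=1, s4=0

Syndrome = 7 (error at position 7)


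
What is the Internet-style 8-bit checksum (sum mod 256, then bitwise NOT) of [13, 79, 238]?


Sum = 330 mod 256 = 74
Complement = 181

181


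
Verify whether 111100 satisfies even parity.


Number of 1s: 4

Yes, parity is correct (4 ones)


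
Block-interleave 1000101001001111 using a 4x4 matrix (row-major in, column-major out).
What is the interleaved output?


Matrix:
  1000
  1010
  0100
  1111
Read columns: 1101001101010001

1101001101010001


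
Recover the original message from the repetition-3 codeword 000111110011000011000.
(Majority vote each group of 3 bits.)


Groups: 000, 111, 110, 011, 000, 011, 000
Majority votes: 0111010

0111010


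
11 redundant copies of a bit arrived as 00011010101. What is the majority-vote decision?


Ones: 5 out of 11
Threshold: 6

0 (5/11 voted 1)


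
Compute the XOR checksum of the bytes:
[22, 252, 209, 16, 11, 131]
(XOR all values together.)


XOR chain: 22 ^ 252 ^ 209 ^ 16 ^ 11 ^ 131 = 163

163


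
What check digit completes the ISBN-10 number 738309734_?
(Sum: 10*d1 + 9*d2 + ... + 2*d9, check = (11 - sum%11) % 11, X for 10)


Weighted sum: 272
272 mod 11 = 8

Check digit: 3


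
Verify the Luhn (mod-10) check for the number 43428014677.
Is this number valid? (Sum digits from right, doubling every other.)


Luhn sum = 53
53 mod 10 = 3

Invalid (Luhn sum mod 10 = 3)


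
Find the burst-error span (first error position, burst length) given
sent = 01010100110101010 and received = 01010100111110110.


XOR: 00000000001011100

Burst at position 10, length 5


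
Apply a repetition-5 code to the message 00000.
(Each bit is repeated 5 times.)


Each bit -> 5 copies

0000000000000000000000000


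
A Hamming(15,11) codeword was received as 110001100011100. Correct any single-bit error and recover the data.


Syndrome = 8: error at position 8

Data: 00110011100 (corrected bit 8)


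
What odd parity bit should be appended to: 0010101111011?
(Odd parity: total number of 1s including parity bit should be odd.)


Number of 1s in data: 8
Parity bit: 1

1


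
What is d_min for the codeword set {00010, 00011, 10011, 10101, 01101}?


Comparing all pairs, minimum distance: 1
Can detect 0 errors, correct 0 errors

1


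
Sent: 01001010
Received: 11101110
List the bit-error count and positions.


XOR: 10100100

3 error(s) at position(s): 0, 2, 5


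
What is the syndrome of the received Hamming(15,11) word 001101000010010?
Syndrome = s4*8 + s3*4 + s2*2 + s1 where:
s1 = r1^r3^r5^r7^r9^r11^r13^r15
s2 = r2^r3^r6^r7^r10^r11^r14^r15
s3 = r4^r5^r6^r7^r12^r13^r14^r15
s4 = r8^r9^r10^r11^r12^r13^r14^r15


s1=0, s2=0, s3=1, s4=0

Syndrome = 4 (error at position 4)
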